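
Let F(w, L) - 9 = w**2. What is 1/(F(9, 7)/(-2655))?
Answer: -59/2 ≈ -29.500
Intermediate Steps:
F(w, L) = 9 + w**2
1/(F(9, 7)/(-2655)) = 1/((9 + 9**2)/(-2655)) = 1/((9 + 81)*(-1/2655)) = 1/(90*(-1/2655)) = 1/(-2/59) = -59/2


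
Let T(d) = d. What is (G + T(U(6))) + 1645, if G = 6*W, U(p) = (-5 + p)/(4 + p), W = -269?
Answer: 311/10 ≈ 31.100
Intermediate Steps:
U(p) = (-5 + p)/(4 + p)
G = -1614 (G = 6*(-269) = -1614)
(G + T(U(6))) + 1645 = (-1614 + (-5 + 6)/(4 + 6)) + 1645 = (-1614 + 1/10) + 1645 = (-1614 + (⅒)*1) + 1645 = (-1614 + ⅒) + 1645 = -16139/10 + 1645 = 311/10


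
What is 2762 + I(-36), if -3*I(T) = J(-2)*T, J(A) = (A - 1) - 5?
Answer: 2666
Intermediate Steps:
J(A) = -6 + A (J(A) = (-1 + A) - 5 = -6 + A)
I(T) = 8*T/3 (I(T) = -(-6 - 2)*T/3 = -(-8)*T/3 = 8*T/3)
2762 + I(-36) = 2762 + (8/3)*(-36) = 2762 - 96 = 2666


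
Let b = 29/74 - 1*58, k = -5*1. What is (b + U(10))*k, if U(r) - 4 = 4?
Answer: 18355/74 ≈ 248.04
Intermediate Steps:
U(r) = 8 (U(r) = 4 + 4 = 8)
k = -5
b = -4263/74 (b = 29*(1/74) - 58 = 29/74 - 58 = -4263/74 ≈ -57.608)
(b + U(10))*k = (-4263/74 + 8)*(-5) = -3671/74*(-5) = 18355/74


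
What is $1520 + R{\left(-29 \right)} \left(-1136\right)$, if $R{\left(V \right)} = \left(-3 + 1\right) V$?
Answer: $-64368$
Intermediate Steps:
$R{\left(V \right)} = - 2 V$
$1520 + R{\left(-29 \right)} \left(-1136\right) = 1520 + \left(-2\right) \left(-29\right) \left(-1136\right) = 1520 + 58 \left(-1136\right) = 1520 - 65888 = -64368$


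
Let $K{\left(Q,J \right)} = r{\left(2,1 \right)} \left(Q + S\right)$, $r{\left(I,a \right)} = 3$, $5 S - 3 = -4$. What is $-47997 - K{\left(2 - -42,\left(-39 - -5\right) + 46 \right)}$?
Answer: $- \frac{240642}{5} \approx -48128.0$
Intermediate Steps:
$S = - \frac{1}{5}$ ($S = \frac{3}{5} + \frac{1}{5} \left(-4\right) = \frac{3}{5} - \frac{4}{5} = - \frac{1}{5} \approx -0.2$)
$K{\left(Q,J \right)} = - \frac{3}{5} + 3 Q$ ($K{\left(Q,J \right)} = 3 \left(Q - \frac{1}{5}\right) = 3 \left(- \frac{1}{5} + Q\right) = - \frac{3}{5} + 3 Q$)
$-47997 - K{\left(2 - -42,\left(-39 - -5\right) + 46 \right)} = -47997 - \left(- \frac{3}{5} + 3 \left(2 - -42\right)\right) = -47997 - \left(- \frac{3}{5} + 3 \left(2 + 42\right)\right) = -47997 - \left(- \frac{3}{5} + 3 \cdot 44\right) = -47997 - \left(- \frac{3}{5} + 132\right) = -47997 - \frac{657}{5} = - \frac{240642}{5}$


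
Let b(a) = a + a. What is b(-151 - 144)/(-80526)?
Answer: 295/40263 ≈ 0.0073268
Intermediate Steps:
b(a) = 2*a
b(-151 - 144)/(-80526) = (2*(-151 - 144))/(-80526) = (2*(-295))*(-1/80526) = -590*(-1/80526) = 295/40263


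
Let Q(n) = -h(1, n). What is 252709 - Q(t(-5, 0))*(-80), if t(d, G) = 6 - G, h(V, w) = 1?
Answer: 252629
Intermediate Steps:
Q(n) = -1 (Q(n) = -1*1 = -1)
252709 - Q(t(-5, 0))*(-80) = 252709 - (-1)*(-80) = 252709 - 1*80 = 252709 - 80 = 252629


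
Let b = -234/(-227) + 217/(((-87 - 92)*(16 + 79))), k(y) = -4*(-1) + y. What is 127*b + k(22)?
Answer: 599462207/3860135 ≈ 155.30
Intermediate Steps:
k(y) = 4 + y
b = 3929911/3860135 (b = -234*(-1/227) + 217/((-179*95)) = 234/227 + 217/(-17005) = 234/227 + 217*(-1/17005) = 234/227 - 217/17005 = 3929911/3860135 ≈ 1.0181)
127*b + k(22) = 127*(3929911/3860135) + (4 + 22) = 499098697/3860135 + 26 = 599462207/3860135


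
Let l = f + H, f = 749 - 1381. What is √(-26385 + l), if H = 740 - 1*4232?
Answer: I*√30509 ≈ 174.67*I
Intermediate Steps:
H = -3492 (H = 740 - 4232 = -3492)
f = -632
l = -4124 (l = -632 - 3492 = -4124)
√(-26385 + l) = √(-26385 - 4124) = √(-30509) = I*√30509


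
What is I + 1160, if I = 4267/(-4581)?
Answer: 5309693/4581 ≈ 1159.1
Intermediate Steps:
I = -4267/4581 (I = 4267*(-1/4581) = -4267/4581 ≈ -0.93146)
I + 1160 = -4267/4581 + 1160 = 5309693/4581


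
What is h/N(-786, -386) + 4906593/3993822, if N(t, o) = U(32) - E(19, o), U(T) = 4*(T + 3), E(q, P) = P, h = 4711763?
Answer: 522792322114/58354177 ≈ 8959.0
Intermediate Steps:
U(T) = 12 + 4*T (U(T) = 4*(3 + T) = 12 + 4*T)
N(t, o) = 140 - o (N(t, o) = (12 + 4*32) - o = (12 + 128) - o = 140 - o)
h/N(-786, -386) + 4906593/3993822 = 4711763/(140 - 1*(-386)) + 4906593/3993822 = 4711763/(140 + 386) + 4906593*(1/3993822) = 4711763/526 + 545177/443758 = 522792322114/58354177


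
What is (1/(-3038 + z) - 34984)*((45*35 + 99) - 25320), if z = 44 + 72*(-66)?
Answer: 1067956082165/1291 ≈ 8.2723e+8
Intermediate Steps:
z = -4708 (z = 44 - 4752 = -4708)
(1/(-3038 + z) - 34984)*((45*35 + 99) - 25320) = (1/(-3038 - 4708) - 34984)*((45*35 + 99) - 25320) = (1/(-7746) - 34984)*((1575 + 99) - 25320) = (-1/7746 - 34984)*(1674 - 25320) = -270986065/7746*(-23646) = 1067956082165/1291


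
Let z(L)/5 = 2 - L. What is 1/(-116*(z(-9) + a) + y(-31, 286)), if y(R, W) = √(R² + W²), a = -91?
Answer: 4176/17356219 - √82757/17356219 ≈ 0.00022403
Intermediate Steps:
z(L) = 10 - 5*L (z(L) = 5*(2 - L) = 10 - 5*L)
1/(-116*(z(-9) + a) + y(-31, 286)) = 1/(-116*((10 - 5*(-9)) - 91) + √((-31)² + 286²)) = 1/(-116*((10 + 45) - 91) + √(961 + 81796)) = 1/(-116*(55 - 91) + √82757) = 1/(-116*(-36) + √82757) = 1/(4176 + √82757)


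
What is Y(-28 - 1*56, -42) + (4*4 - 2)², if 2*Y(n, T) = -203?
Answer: 189/2 ≈ 94.500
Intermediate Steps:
Y(n, T) = -203/2 (Y(n, T) = (½)*(-203) = -203/2)
Y(-28 - 1*56, -42) + (4*4 - 2)² = -203/2 + (4*4 - 2)² = -203/2 + (16 - 2)² = -203/2 + 14² = -203/2 + 196 = 189/2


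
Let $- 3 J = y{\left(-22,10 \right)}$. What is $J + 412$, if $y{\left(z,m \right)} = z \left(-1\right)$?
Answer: $\frac{1214}{3} \approx 404.67$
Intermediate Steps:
$y{\left(z,m \right)} = - z$
$J = - \frac{22}{3}$ ($J = - \frac{\left(-1\right) \left(-22\right)}{3} = \left(- \frac{1}{3}\right) 22 = - \frac{22}{3} \approx -7.3333$)
$J + 412 = - \frac{22}{3} + 412 = \frac{1214}{3}$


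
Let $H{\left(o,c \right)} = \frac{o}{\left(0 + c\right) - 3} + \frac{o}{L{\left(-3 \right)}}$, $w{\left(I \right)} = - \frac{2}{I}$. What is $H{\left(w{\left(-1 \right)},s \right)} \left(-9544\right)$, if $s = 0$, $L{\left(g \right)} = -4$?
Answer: $\frac{33404}{3} \approx 11135.0$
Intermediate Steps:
$H{\left(o,c \right)} = - \frac{o}{4} + \frac{o}{-3 + c}$ ($H{\left(o,c \right)} = \frac{o}{\left(0 + c\right) - 3} + \frac{o}{-4} = \frac{o}{c - 3} + o \left(- \frac{1}{4}\right) = \frac{o}{-3 + c} - \frac{o}{4} = - \frac{o}{4} + \frac{o}{-3 + c}$)
$H{\left(w{\left(-1 \right)},s \right)} \left(-9544\right) = \frac{- \frac{2}{-1} \left(7 - 0\right)}{4 \left(-3 + 0\right)} \left(-9544\right) = \frac{\left(-2\right) \left(-1\right) \left(7 + 0\right)}{4 \left(-3\right)} \left(-9544\right) = \frac{1}{4} \cdot 2 \left(- \frac{1}{3}\right) 7 \left(-9544\right) = \left(- \frac{7}{6}\right) \left(-9544\right) = \frac{33404}{3}$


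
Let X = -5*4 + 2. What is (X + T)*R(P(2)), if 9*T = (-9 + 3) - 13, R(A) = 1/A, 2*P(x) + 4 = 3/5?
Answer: 1810/153 ≈ 11.830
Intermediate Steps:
P(x) = -17/10 (P(x) = -2 + (3/5)/2 = -2 + (3*(1/5))/2 = -2 + (1/2)*(3/5) = -2 + 3/10 = -17/10)
R(A) = 1/A
X = -18 (X = -20 + 2 = -18)
T = -19/9 (T = ((-9 + 3) - 13)/9 = (-6 - 13)/9 = (1/9)*(-19) = -19/9 ≈ -2.1111)
(X + T)*R(P(2)) = (-18 - 19/9)/(-17/10) = -181/9*(-10/17) = 1810/153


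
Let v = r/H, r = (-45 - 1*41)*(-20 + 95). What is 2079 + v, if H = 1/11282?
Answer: -72766821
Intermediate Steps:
r = -6450 (r = (-45 - 41)*75 = -86*75 = -6450)
H = 1/11282 ≈ 8.8637e-5
v = -72768900 (v = -6450/1/11282 = -6450*11282 = -72768900)
2079 + v = 2079 - 72768900 = -72766821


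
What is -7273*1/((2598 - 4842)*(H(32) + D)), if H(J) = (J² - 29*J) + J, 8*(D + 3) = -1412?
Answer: -7273/115566 ≈ -0.062934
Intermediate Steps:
D = -359/2 (D = -3 + (⅛)*(-1412) = -3 - 353/2 = -359/2 ≈ -179.50)
H(J) = J² - 28*J
-7273*1/((2598 - 4842)*(H(32) + D)) = -7273*1/((2598 - 4842)*(32*(-28 + 32) - 359/2)) = -7273*(-1/(2244*(32*4 - 359/2))) = -7273*(-1/(2244*(128 - 359/2))) = -7273/((-103/2*(-2244))) = -7273/115566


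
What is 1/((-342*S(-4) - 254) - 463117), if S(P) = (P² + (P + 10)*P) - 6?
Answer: -1/458583 ≈ -2.1806e-6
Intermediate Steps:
S(P) = -6 + P² + P*(10 + P) (S(P) = (P² + (10 + P)*P) - 6 = (P² + P*(10 + P)) - 6 = -6 + P² + P*(10 + P))
1/((-342*S(-4) - 254) - 463117) = 1/((-342*(-6 + 2*(-4)² + 10*(-4)) - 254) - 463117) = 1/((-342*(-6 + 2*16 - 40) - 254) - 463117) = 1/((-342*(-6 + 32 - 40) - 254) - 463117) = 1/((-342*(-14) - 254) - 463117) = 1/((4788 - 254) - 463117) = 1/(4534 - 463117) = 1/(-458583) = -1/458583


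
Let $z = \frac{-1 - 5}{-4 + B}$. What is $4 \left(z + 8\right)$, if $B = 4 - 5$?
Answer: $\frac{184}{5} \approx 36.8$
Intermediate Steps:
$B = -1$ ($B = 4 - 5 = -1$)
$z = \frac{6}{5}$ ($z = \frac{-1 - 5}{-4 - 1} = - \frac{6}{-5} = \left(-6\right) \left(- \frac{1}{5}\right) = \frac{6}{5} \approx 1.2$)
$4 \left(z + 8\right) = 4 \left(\frac{6}{5} + 8\right) = 4 \cdot \frac{46}{5} = \frac{184}{5}$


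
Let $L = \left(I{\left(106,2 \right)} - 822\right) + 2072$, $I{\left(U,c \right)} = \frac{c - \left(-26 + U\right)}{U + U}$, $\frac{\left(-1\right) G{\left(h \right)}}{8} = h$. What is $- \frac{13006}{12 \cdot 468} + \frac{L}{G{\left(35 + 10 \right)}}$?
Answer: $- \frac{8612569}{1488240} \approx -5.7871$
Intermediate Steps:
$G{\left(h \right)} = - 8 h$
$I{\left(U,c \right)} = \frac{26 + c - U}{2 U}$
$L = \frac{132461}{106}$ ($L = \left(\frac{26 + 2 - 106}{2 \cdot 106} - 822\right) + 2072 = \left(\frac{1}{2} \cdot \frac{1}{106} \left(26 + 2 - 106\right) - 822\right) + 2072 = \left(\frac{1}{2} \cdot \frac{1}{106} \left(-78\right) - 822\right) + 2072 = \left(- \frac{39}{106} - 822\right) + 2072 = - \frac{87171}{106} + 2072 = \frac{132461}{106} \approx 1249.6$)
$- \frac{13006}{12 \cdot 468} + \frac{L}{G{\left(35 + 10 \right)}} = - \frac{13006}{12 \cdot 468} + \frac{132461}{106 \left(- 8 \left(35 + 10\right)\right)} = - \frac{13006}{5616} + \frac{132461}{106 \left(\left(-8\right) 45\right)} = \left(-13006\right) \frac{1}{5616} + \frac{132461}{106 \left(-360\right)} = - \frac{6503}{2808} + \frac{132461}{106} \left(- \frac{1}{360}\right) = - \frac{6503}{2808} - \frac{132461}{38160} = - \frac{8612569}{1488240}$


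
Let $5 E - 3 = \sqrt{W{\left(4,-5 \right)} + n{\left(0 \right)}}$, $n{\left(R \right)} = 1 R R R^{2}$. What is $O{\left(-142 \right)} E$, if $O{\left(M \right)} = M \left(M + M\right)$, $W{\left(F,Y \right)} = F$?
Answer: $40328$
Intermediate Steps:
$O{\left(M \right)} = 2 M^{2}$ ($O{\left(M \right)} = M 2 M = 2 M^{2}$)
$n{\left(R \right)} = R^{4}$ ($n{\left(R \right)} = R R^{3} = R^{4}$)
$E = 1$ ($E = \frac{3}{5} + \frac{\sqrt{4 + 0^{4}}}{5} = \frac{3}{5} + \frac{\sqrt{4 + 0}}{5} = \frac{3}{5} + \frac{\sqrt{4}}{5} = \frac{3}{5} + \frac{1}{5} \cdot 2 = \frac{3}{5} + \frac{2}{5} = 1$)
$O{\left(-142 \right)} E = 2 \left(-142\right)^{2} \cdot 1 = 2 \cdot 20164 \cdot 1 = 40328 \cdot 1 = 40328$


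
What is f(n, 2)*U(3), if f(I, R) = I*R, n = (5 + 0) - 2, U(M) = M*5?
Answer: 90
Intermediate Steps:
U(M) = 5*M
n = 3 (n = 5 - 2 = 3)
f(n, 2)*U(3) = (3*2)*(5*3) = 6*15 = 90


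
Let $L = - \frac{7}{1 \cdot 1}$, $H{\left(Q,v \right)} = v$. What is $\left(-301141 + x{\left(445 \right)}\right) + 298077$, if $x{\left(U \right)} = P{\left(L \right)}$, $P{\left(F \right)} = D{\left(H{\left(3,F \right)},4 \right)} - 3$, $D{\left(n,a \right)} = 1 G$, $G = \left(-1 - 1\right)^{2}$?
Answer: $-3063$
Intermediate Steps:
$G = 4$ ($G = \left(-2\right)^{2} = 4$)
$D{\left(n,a \right)} = 4$ ($D{\left(n,a \right)} = 1 \cdot 4 = 4$)
$L = -7$ ($L = - \frac{7}{1} = \left(-7\right) 1 = -7$)
$P{\left(F \right)} = 1$ ($P{\left(F \right)} = 4 - 3 = 1$)
$x{\left(U \right)} = 1$
$\left(-301141 + x{\left(445 \right)}\right) + 298077 = \left(-301141 + 1\right) + 298077 = -301140 + 298077 = -3063$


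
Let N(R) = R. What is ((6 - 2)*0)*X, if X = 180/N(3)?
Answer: 0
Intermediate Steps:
X = 60 (X = 180/3 = 180*(⅓) = 60)
((6 - 2)*0)*X = ((6 - 2)*0)*60 = (4*0)*60 = 0*60 = 0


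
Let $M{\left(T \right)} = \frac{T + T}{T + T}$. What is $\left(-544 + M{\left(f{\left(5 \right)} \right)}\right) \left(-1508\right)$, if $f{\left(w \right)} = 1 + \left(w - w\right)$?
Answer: $818844$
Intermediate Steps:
$f{\left(w \right)} = 1$ ($f{\left(w \right)} = 1 + 0 = 1$)
$M{\left(T \right)} = 1$ ($M{\left(T \right)} = \frac{2 T}{2 T} = 2 T \frac{1}{2 T} = 1$)
$\left(-544 + M{\left(f{\left(5 \right)} \right)}\right) \left(-1508\right) = \left(-544 + 1\right) \left(-1508\right) = \left(-543\right) \left(-1508\right) = 818844$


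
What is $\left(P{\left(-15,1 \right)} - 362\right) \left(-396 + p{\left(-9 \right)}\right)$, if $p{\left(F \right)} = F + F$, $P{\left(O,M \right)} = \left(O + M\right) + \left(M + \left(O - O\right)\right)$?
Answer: $155250$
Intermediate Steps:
$P{\left(O,M \right)} = O + 2 M$ ($P{\left(O,M \right)} = \left(M + O\right) + \left(M + 0\right) = \left(M + O\right) + M = O + 2 M$)
$p{\left(F \right)} = 2 F$
$\left(P{\left(-15,1 \right)} - 362\right) \left(-396 + p{\left(-9 \right)}\right) = \left(\left(-15 + 2 \cdot 1\right) - 362\right) \left(-396 + 2 \left(-9\right)\right) = \left(\left(-15 + 2\right) - 362\right) \left(-396 - 18\right) = \left(-13 - 362\right) \left(-414\right) = \left(-375\right) \left(-414\right) = 155250$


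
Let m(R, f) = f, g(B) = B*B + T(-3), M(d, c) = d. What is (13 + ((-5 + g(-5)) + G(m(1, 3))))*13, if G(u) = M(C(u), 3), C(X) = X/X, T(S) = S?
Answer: 403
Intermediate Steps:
C(X) = 1
g(B) = -3 + B² (g(B) = B*B - 3 = B² - 3 = -3 + B²)
G(u) = 1
(13 + ((-5 + g(-5)) + G(m(1, 3))))*13 = (13 + ((-5 + (-3 + (-5)²)) + 1))*13 = (13 + ((-5 + (-3 + 25)) + 1))*13 = (13 + ((-5 + 22) + 1))*13 = (13 + (17 + 1))*13 = (13 + 18)*13 = 31*13 = 403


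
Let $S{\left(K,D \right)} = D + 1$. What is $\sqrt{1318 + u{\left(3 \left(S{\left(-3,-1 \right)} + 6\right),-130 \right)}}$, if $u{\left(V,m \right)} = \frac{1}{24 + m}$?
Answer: $\frac{57 \sqrt{4558}}{106} \approx 36.304$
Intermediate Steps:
$S{\left(K,D \right)} = 1 + D$
$\sqrt{1318 + u{\left(3 \left(S{\left(-3,-1 \right)} + 6\right),-130 \right)}} = \sqrt{1318 + \frac{1}{24 - 130}} = \sqrt{1318 + \frac{1}{-106}} = \sqrt{1318 - \frac{1}{106}} = \sqrt{\frac{139707}{106}} = \frac{57 \sqrt{4558}}{106}$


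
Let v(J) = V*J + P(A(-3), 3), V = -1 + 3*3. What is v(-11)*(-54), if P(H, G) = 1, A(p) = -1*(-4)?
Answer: 4698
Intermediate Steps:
A(p) = 4
V = 8 (V = -1 + 9 = 8)
v(J) = 1 + 8*J (v(J) = 8*J + 1 = 1 + 8*J)
v(-11)*(-54) = (1 + 8*(-11))*(-54) = (1 - 88)*(-54) = -87*(-54) = 4698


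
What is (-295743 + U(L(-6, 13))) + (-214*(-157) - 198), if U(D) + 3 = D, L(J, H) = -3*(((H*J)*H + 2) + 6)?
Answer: -259328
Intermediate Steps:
L(J, H) = -24 - 3*J*H² (L(J, H) = -3*((J*H² + 2) + 6) = -3*((2 + J*H²) + 6) = -3*(8 + J*H²) = -24 - 3*J*H²)
U(D) = -3 + D
(-295743 + U(L(-6, 13))) + (-214*(-157) - 198) = (-295743 + (-3 + (-24 - 3*(-6)*13²))) + (-214*(-157) - 198) = (-295743 + (-3 + (-24 - 3*(-6)*169))) + (33598 - 198) = (-295743 + (-3 + (-24 + 3042))) + 33400 = (-295743 + (-3 + 3018)) + 33400 = (-295743 + 3015) + 33400 = -292728 + 33400 = -259328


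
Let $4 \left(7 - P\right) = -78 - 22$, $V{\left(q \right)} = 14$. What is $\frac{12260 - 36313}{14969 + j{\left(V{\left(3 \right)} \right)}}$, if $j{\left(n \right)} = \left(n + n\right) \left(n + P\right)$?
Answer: $- \frac{24053}{16257} \approx -1.4795$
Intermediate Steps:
$P = 32$ ($P = 7 - \frac{-78 - 22}{4} = 7 - -25 = 7 + 25 = 32$)
$j{\left(n \right)} = 2 n \left(32 + n\right)$ ($j{\left(n \right)} = \left(n + n\right) \left(n + 32\right) = 2 n \left(32 + n\right)$)
$\frac{12260 - 36313}{14969 + j{\left(V{\left(3 \right)} \right)}} = \frac{12260 - 36313}{14969 + 2 \cdot 14 \left(32 + 14\right)} = - \frac{24053}{14969 + 2 \cdot 14 \cdot 46} = - \frac{24053}{14969 + 1288} = - \frac{24053}{16257}$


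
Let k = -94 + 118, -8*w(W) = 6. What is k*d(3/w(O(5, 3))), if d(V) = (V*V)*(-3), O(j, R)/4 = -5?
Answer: -1152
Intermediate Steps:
O(j, R) = -20 (O(j, R) = 4*(-5) = -20)
w(W) = -3/4 (w(W) = -1/8*6 = -3/4)
d(V) = -3*V**2 (d(V) = V**2*(-3) = -3*V**2)
k = 24
k*d(3/w(O(5, 3))) = 24*(-3*(3/(-3/4))**2) = 24*(-3*(3*(-4/3))**2) = 24*(-3*(-4)**2) = 24*(-3*16) = 24*(-48) = -1152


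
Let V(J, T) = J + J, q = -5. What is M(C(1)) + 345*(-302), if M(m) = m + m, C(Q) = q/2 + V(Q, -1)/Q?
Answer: -104191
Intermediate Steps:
V(J, T) = 2*J
C(Q) = -1/2 (C(Q) = -5/2 + (2*Q)/Q = -5*1/2 + 2 = -5/2 + 2 = -1/2)
M(m) = 2*m
M(C(1)) + 345*(-302) = 2*(-1/2) + 345*(-302) = -1 - 104190 = -104191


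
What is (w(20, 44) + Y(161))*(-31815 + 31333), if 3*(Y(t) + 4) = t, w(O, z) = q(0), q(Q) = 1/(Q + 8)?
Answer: -287995/12 ≈ -24000.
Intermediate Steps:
q(Q) = 1/(8 + Q)
w(O, z) = ⅛ (w(O, z) = 1/(8 + 0) = 1/8 = ⅛)
Y(t) = -4 + t/3
(w(20, 44) + Y(161))*(-31815 + 31333) = (⅛ + (-4 + (⅓)*161))*(-31815 + 31333) = (⅛ + (-4 + 161/3))*(-482) = (⅛ + 149/3)*(-482) = (1195/24)*(-482) = -287995/12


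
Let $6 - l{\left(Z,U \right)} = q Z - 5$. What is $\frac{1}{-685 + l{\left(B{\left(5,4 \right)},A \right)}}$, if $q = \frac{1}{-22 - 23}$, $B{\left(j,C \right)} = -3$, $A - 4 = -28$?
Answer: $- \frac{15}{10111} \approx -0.0014835$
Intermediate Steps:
$A = -24$ ($A = 4 - 28 = -24$)
$q = - \frac{1}{45}$ ($q = \frac{1}{-45} = - \frac{1}{45} \approx -0.022222$)
$l{\left(Z,U \right)} = 11 + \frac{Z}{45}$ ($l{\left(Z,U \right)} = 6 - \left(- \frac{Z}{45} - 5\right) = 6 - \left(-5 - \frac{Z}{45}\right) = 6 + \left(5 + \frac{Z}{45}\right) = 11 + \frac{Z}{45}$)
$\frac{1}{-685 + l{\left(B{\left(5,4 \right)},A \right)}} = \frac{1}{-685 + \left(11 + \frac{1}{45} \left(-3\right)\right)} = \frac{1}{-685 + \left(11 - \frac{1}{15}\right)} = \frac{1}{-685 + \frac{164}{15}} = \frac{1}{- \frac{10111}{15}} = - \frac{15}{10111}$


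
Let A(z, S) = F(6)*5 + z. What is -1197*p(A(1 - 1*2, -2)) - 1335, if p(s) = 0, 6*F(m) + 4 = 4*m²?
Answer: -1335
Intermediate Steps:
F(m) = -⅔ + 2*m²/3 (F(m) = -⅔ + (4*m²)/6 = -⅔ + 2*m²/3)
A(z, S) = 350/3 + z (A(z, S) = (-⅔ + (⅔)*6²)*5 + z = (-⅔ + (⅔)*36)*5 + z = (-⅔ + 24)*5 + z = (70/3)*5 + z = 350/3 + z)
-1197*p(A(1 - 1*2, -2)) - 1335 = -1197*0 - 1335 = 0 - 1335 = -1335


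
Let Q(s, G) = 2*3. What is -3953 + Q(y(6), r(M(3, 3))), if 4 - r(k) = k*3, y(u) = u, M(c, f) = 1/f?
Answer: -3947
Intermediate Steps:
r(k) = 4 - 3*k (r(k) = 4 - k*3 = 4 - 3*k)
Q(s, G) = 6
-3953 + Q(y(6), r(M(3, 3))) = -3953 + 6 = -3947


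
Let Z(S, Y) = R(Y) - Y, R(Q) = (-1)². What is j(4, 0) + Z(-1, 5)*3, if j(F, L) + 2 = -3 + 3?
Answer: -14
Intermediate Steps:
j(F, L) = -2 (j(F, L) = -2 + (-3 + 3) = -2 + 0 = -2)
R(Q) = 1
Z(S, Y) = 1 - Y
j(4, 0) + Z(-1, 5)*3 = -2 + (1 - 1*5)*3 = -2 + (1 - 5)*3 = -2 - 4*3 = -2 - 12 = -14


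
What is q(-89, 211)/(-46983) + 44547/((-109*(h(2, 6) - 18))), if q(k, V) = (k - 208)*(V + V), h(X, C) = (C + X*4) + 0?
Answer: 715865775/6828196 ≈ 104.84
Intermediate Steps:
h(X, C) = C + 4*X (h(X, C) = (C + 4*X) + 0 = C + 4*X)
q(k, V) = 2*V*(-208 + k) (q(k, V) = (-208 + k)*(2*V) = 2*V*(-208 + k))
q(-89, 211)/(-46983) + 44547/((-109*(h(2, 6) - 18))) = (2*211*(-208 - 89))/(-46983) + 44547/((-109*((6 + 4*2) - 18))) = (2*211*(-297))*(-1/46983) + 44547/((-109*((6 + 8) - 18))) = -125334*(-1/46983) + 44547/((-109*(14 - 18))) = 41778/15661 + 44547/((-109*(-4))) = 41778/15661 + 44547/436 = 715865775/6828196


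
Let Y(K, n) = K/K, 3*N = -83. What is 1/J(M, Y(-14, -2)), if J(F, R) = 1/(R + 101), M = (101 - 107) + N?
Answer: 102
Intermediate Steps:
N = -83/3 (N = (⅓)*(-83) = -83/3 ≈ -27.667)
M = -101/3 (M = (101 - 107) - 83/3 = -6 - 83/3 = -101/3 ≈ -33.667)
Y(K, n) = 1
J(F, R) = 1/(101 + R)
1/J(M, Y(-14, -2)) = 1/(1/(101 + 1)) = 1/(1/102) = 102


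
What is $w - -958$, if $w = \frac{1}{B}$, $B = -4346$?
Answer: $\frac{4163467}{4346} \approx 958.0$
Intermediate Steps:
$w = - \frac{1}{4346}$ ($w = \frac{1}{-4346} = - \frac{1}{4346} \approx -0.0002301$)
$w - -958 = - \frac{1}{4346} - -958 = - \frac{1}{4346} + 958 = \frac{4163467}{4346}$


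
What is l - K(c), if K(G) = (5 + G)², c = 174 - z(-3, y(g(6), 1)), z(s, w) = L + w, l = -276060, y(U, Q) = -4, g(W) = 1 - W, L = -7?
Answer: -312160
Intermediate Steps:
z(s, w) = -7 + w
c = 185 (c = 174 - (-7 - 4) = 174 - 1*(-11) = 174 + 11 = 185)
l - K(c) = -276060 - (5 + 185)² = -276060 - 1*190² = -276060 - 1*36100 = -276060 - 36100 = -312160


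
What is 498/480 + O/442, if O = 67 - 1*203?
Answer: 759/1040 ≈ 0.72981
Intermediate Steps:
O = -136 (O = 67 - 203 = -136)
498/480 + O/442 = 498/480 - 136/442 = 498*(1/480) - 136*1/442 = 83/80 - 4/13 = 759/1040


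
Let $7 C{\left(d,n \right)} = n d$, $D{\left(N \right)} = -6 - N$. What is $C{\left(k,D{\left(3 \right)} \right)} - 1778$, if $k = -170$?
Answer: $- \frac{10916}{7} \approx -1559.4$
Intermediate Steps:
$C{\left(d,n \right)} = \frac{d n}{7}$ ($C{\left(d,n \right)} = \frac{n d}{7} = \frac{d n}{7}$)
$C{\left(k,D{\left(3 \right)} \right)} - 1778 = \frac{1}{7} \left(-170\right) \left(-6 - 3\right) - 1778 = \frac{1}{7} \left(-170\right) \left(-9\right) - 1778 = \frac{1530}{7} - 1778 = - \frac{10916}{7}$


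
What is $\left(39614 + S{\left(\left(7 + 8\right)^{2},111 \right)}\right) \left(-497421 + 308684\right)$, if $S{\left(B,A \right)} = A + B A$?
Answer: $-12211283900$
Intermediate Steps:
$S{\left(B,A \right)} = A + A B$
$\left(39614 + S{\left(\left(7 + 8\right)^{2},111 \right)}\right) \left(-497421 + 308684\right) = \left(39614 + 111 \left(1 + \left(7 + 8\right)^{2}\right)\right) \left(-497421 + 308684\right) = \left(39614 + 111 \left(1 + 15^{2}\right)\right) \left(-188737\right) = \left(39614 + 111 \left(1 + 225\right)\right) \left(-188737\right) = \left(39614 + 111 \cdot 226\right) \left(-188737\right) = \left(39614 + 25086\right) \left(-188737\right) = 64700 \left(-188737\right) = -12211283900$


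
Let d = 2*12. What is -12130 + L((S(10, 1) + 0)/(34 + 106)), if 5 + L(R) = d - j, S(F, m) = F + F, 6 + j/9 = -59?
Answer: -11526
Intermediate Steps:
j = -585 (j = -54 + 9*(-59) = -54 - 531 = -585)
d = 24
S(F, m) = 2*F
L(R) = 604 (L(R) = -5 + (24 - 1*(-585)) = -5 + (24 + 585) = -5 + 609 = 604)
-12130 + L((S(10, 1) + 0)/(34 + 106)) = -12130 + 604 = -11526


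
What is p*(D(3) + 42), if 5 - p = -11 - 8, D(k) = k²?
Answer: 1224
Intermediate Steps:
p = 24 (p = 5 - (-11 - 8) = 5 - 1*(-19) = 5 + 19 = 24)
p*(D(3) + 42) = 24*(3² + 42) = 24*(9 + 42) = 24*51 = 1224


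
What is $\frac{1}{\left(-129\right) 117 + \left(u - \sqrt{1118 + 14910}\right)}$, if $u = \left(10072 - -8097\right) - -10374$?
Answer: $\frac{6725}{90443236} + \frac{\sqrt{4007}}{90443236} \approx 7.5056 \cdot 10^{-5}$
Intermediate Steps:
$u = 28543$ ($u = \left(10072 + 8097\right) + 10374 = 18169 + 10374 = 28543$)
$\frac{1}{\left(-129\right) 117 + \left(u - \sqrt{1118 + 14910}\right)} = \frac{1}{\left(-129\right) 117 + \left(28543 - \sqrt{1118 + 14910}\right)} = \frac{1}{-15093 + \left(28543 - \sqrt{16028}\right)} = \frac{1}{-15093 + \left(28543 - 2 \sqrt{4007}\right)} = \frac{1}{13450 - 2 \sqrt{4007}}$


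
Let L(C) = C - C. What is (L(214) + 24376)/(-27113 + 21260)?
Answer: -24376/5853 ≈ -4.1647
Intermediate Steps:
L(C) = 0
(L(214) + 24376)/(-27113 + 21260) = (0 + 24376)/(-27113 + 21260) = 24376/(-5853) = 24376*(-1/5853) = -24376/5853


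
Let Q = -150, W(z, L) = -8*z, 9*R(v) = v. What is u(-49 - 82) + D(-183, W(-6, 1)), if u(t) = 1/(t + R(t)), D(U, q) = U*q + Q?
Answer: -11703549/1310 ≈ -8934.0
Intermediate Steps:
R(v) = v/9
D(U, q) = -150 + U*q (D(U, q) = U*q - 150 = -150 + U*q)
u(t) = 9/(10*t) (u(t) = 1/(t + t/9) = 1/(10*t/9) = 9/(10*t))
u(-49 - 82) + D(-183, W(-6, 1)) = 9/(10*(-49 - 82)) + (-150 - (-1464)*(-6)) = (9/10)/(-131) + (-150 - 183*48) = (9/10)*(-1/131) + (-150 - 8784) = -9/1310 - 8934 = -11703549/1310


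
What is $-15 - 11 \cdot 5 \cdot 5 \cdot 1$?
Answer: $-290$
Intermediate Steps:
$-15 - 11 \cdot 5 \cdot 5 \cdot 1 = -15 - 11 \cdot 25 \cdot 1 = -15 - 275 = -290$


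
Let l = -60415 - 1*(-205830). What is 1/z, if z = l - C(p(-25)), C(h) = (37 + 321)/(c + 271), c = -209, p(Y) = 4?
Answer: 31/4507686 ≈ 6.8771e-6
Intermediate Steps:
l = 145415 (l = -60415 + 205830 = 145415)
C(h) = 179/31 (C(h) = (37 + 321)/(-209 + 271) = 358/62 = 358*(1/62) = 179/31)
z = 4507686/31 (z = 145415 - 1*179/31 = 145415 - 179/31 = 4507686/31 ≈ 1.4541e+5)
1/z = 1/(4507686/31) = 31/4507686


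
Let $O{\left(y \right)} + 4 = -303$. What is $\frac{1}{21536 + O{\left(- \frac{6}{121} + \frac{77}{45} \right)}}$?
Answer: $\frac{1}{21229} \approx 4.7105 \cdot 10^{-5}$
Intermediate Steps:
$O{\left(y \right)} = -307$ ($O{\left(y \right)} = -4 - 303 = -307$)
$\frac{1}{21536 + O{\left(- \frac{6}{121} + \frac{77}{45} \right)}} = \frac{1}{21536 - 307} = \frac{1}{21229}$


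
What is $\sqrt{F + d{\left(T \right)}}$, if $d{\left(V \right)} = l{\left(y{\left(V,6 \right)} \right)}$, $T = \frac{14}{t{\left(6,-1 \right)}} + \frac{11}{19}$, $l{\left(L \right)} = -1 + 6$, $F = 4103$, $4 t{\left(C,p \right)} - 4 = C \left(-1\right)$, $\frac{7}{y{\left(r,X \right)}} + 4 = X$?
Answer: $2 \sqrt{1027} \approx 64.094$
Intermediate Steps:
$y{\left(r,X \right)} = \frac{7}{-4 + X}$
$t{\left(C,p \right)} = 1 - \frac{C}{4}$ ($t{\left(C,p \right)} = 1 + \frac{C \left(-1\right)}{4} = 1 + \frac{\left(-1\right) C}{4} = 1 - \frac{C}{4}$)
$l{\left(L \right)} = 5$
$T = - \frac{521}{19}$ ($T = \frac{14}{1 - \frac{3}{2}} + \frac{11}{19} = \frac{14}{1 - \frac{3}{2}} + 11 \cdot \frac{1}{19} = \frac{14}{- \frac{1}{2}} + \frac{11}{19} = 14 \left(-2\right) + \frac{11}{19} = -28 + \frac{11}{19} = - \frac{521}{19} \approx -27.421$)
$d{\left(V \right)} = 5$
$\sqrt{F + d{\left(T \right)}} = \sqrt{4103 + 5} = \sqrt{4108} = 2 \sqrt{1027}$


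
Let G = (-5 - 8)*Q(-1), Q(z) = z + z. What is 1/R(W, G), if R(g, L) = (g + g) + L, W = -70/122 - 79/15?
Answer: 915/13102 ≈ 0.069837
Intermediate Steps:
Q(z) = 2*z
W = -5344/915 (W = -70*1/122 - 79*1/15 = -35/61 - 79/15 = -5344/915 ≈ -5.8404)
G = 26 (G = (-5 - 8)*(2*(-1)) = -13*(-2) = 26)
R(g, L) = L + 2*g (R(g, L) = 2*g + L = L + 2*g)
1/R(W, G) = 1/(26 + 2*(-5344/915)) = 1/(26 - 10688/915) = 1/(13102/915) = 915/13102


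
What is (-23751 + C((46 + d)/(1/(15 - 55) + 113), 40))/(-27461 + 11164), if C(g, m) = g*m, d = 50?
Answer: 107177169/73646143 ≈ 1.4553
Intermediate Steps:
(-23751 + C((46 + d)/(1/(15 - 55) + 113), 40))/(-27461 + 11164) = (-23751 + ((46 + 50)/(1/(15 - 55) + 113))*40)/(-27461 + 11164) = (-23751 + (96/(1/(-40) + 113))*40)/(-16297) = (-23751 + (96/(-1/40 + 113))*40)*(-1/16297) = (-23751 + (96/(4519/40))*40)*(-1/16297) = (-23751 + (96*(40/4519))*40)*(-1/16297) = (-23751 + (3840/4519)*40)*(-1/16297) = (-23751 + 153600/4519)*(-1/16297) = -107177169/4519*(-1/16297) = 107177169/73646143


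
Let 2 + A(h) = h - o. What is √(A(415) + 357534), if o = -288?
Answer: √358235 ≈ 598.53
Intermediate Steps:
A(h) = 286 + h (A(h) = -2 + (h - 1*(-288)) = -2 + (h + 288) = -2 + (288 + h) = 286 + h)
√(A(415) + 357534) = √((286 + 415) + 357534) = √(701 + 357534) = √358235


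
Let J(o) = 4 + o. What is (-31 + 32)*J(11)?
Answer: 15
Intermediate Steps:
(-31 + 32)*J(11) = (-31 + 32)*(4 + 11) = 1*15 = 15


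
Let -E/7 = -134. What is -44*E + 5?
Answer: -41267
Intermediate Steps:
E = 938 (E = -7*(-134) = 938)
-44*E + 5 = -44*938 + 5 = -41272 + 5 = -41267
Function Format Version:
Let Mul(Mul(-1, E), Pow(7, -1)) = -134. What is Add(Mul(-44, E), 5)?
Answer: -41267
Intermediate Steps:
E = 938 (E = Mul(-7, -134) = 938)
Add(Mul(-44, E), 5) = Add(Mul(-44, 938), 5) = Add(-41272, 5) = -41267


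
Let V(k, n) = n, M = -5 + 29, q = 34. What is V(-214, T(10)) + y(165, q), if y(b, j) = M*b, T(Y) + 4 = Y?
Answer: 3966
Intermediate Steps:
T(Y) = -4 + Y
M = 24
y(b, j) = 24*b
V(-214, T(10)) + y(165, q) = (-4 + 10) + 24*165 = 6 + 3960 = 3966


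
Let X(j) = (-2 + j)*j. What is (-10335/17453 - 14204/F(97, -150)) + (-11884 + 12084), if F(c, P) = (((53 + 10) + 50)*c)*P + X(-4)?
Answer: 2861121037901/14347465539 ≈ 199.42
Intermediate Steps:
X(j) = j*(-2 + j)
F(c, P) = 24 + 113*P*c (F(c, P) = (((53 + 10) + 50)*c)*P - 4*(-2 - 4) = ((63 + 50)*c)*P - 4*(-6) = (113*c)*P + 24 = 113*P*c + 24 = 24 + 113*P*c)
(-10335/17453 - 14204/F(97, -150)) + (-11884 + 12084) = (-10335/17453 - 14204/(24 + 113*(-150)*97)) + (-11884 + 12084) = (-10335*1/17453 - 14204/(24 - 1644150)) + 200 = (-10335/17453 - 14204/(-1644126)) + 200 = (-10335/17453 - 14204*(-1/1644126)) + 200 = (-10335/17453 + 7102/822063) + 200 = -8372069899/14347465539 + 200 = 2861121037901/14347465539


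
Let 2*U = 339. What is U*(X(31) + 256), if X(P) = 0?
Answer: 43392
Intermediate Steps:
U = 339/2 (U = (1/2)*339 = 339/2 ≈ 169.50)
U*(X(31) + 256) = 339*(0 + 256)/2 = (339/2)*256 = 43392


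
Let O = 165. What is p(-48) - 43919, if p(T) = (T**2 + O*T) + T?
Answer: -49583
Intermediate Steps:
p(T) = T**2 + 166*T (p(T) = (T**2 + 165*T) + T = T**2 + 166*T)
p(-48) - 43919 = -48*(166 - 48) - 43919 = -48*118 - 43919 = -5664 - 43919 = -49583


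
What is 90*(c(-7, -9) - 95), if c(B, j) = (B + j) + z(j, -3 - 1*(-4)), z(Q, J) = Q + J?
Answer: -10710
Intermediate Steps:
z(Q, J) = J + Q
c(B, j) = 1 + B + 2*j (c(B, j) = (B + j) + ((-3 - 1*(-4)) + j) = (B + j) + ((-3 + 4) + j) = (B + j) + (1 + j) = 1 + B + 2*j)
90*(c(-7, -9) - 95) = 90*((1 - 7 + 2*(-9)) - 95) = 90*((1 - 7 - 18) - 95) = 90*(-24 - 95) = 90*(-119) = -10710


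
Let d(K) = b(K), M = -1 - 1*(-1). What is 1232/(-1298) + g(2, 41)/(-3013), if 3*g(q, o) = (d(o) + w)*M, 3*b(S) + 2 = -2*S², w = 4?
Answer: -56/59 ≈ -0.94915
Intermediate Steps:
M = 0 (M = -1 + 1 = 0)
b(S) = -⅔ - 2*S²/3 (b(S) = -⅔ + (-2*S²)/3 = -⅔ - 2*S²/3)
d(K) = -⅔ - 2*K²/3
g(q, o) = 0 (g(q, o) = (((-⅔ - 2*o²/3) + 4)*0)/3 = ((10/3 - 2*o²/3)*0)/3 = (⅓)*0 = 0)
1232/(-1298) + g(2, 41)/(-3013) = 1232/(-1298) + 0/(-3013) = 1232*(-1/1298) + 0*(-1/3013) = -56/59 + 0 = -56/59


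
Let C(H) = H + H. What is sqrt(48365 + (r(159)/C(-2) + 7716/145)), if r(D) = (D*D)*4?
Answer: 4*sqrt(30403745)/145 ≈ 152.11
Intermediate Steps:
r(D) = 4*D**2 (r(D) = D**2*4 = 4*D**2)
C(H) = 2*H
sqrt(48365 + (r(159)/C(-2) + 7716/145)) = sqrt(48365 + ((4*159**2)/((2*(-2))) + 7716/145)) = sqrt(48365 + ((4*25281)/(-4) + 7716*(1/145))) = sqrt(48365 + (101124*(-1/4) + 7716/145)) = sqrt(48365 + (-25281 + 7716/145)) = sqrt(48365 - 3658029/145) = sqrt(3354896/145) = 4*sqrt(30403745)/145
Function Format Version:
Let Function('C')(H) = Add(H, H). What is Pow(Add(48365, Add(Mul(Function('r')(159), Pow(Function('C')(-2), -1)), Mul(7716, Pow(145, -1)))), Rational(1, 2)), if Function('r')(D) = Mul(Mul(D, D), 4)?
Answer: Mul(Rational(4, 145), Pow(30403745, Rational(1, 2))) ≈ 152.11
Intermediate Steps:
Function('r')(D) = Mul(4, Pow(D, 2)) (Function('r')(D) = Mul(Pow(D, 2), 4) = Mul(4, Pow(D, 2)))
Function('C')(H) = Mul(2, H)
Pow(Add(48365, Add(Mul(Function('r')(159), Pow(Function('C')(-2), -1)), Mul(7716, Pow(145, -1)))), Rational(1, 2)) = Pow(Add(48365, Add(Mul(Mul(4, Pow(159, 2)), Pow(Mul(2, -2), -1)), Mul(7716, Pow(145, -1)))), Rational(1, 2)) = Pow(Add(48365, Add(Mul(Mul(4, 25281), Pow(-4, -1)), Mul(7716, Rational(1, 145)))), Rational(1, 2)) = Pow(Add(48365, Add(Mul(101124, Rational(-1, 4)), Rational(7716, 145))), Rational(1, 2)) = Pow(Add(48365, Add(-25281, Rational(7716, 145))), Rational(1, 2)) = Pow(Add(48365, Rational(-3658029, 145)), Rational(1, 2)) = Pow(Rational(3354896, 145), Rational(1, 2)) = Mul(Rational(4, 145), Pow(30403745, Rational(1, 2)))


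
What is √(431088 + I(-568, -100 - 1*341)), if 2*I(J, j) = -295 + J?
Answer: √1722626/2 ≈ 656.24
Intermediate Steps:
I(J, j) = -295/2 + J/2 (I(J, j) = (-295 + J)/2 = -295/2 + J/2)
√(431088 + I(-568, -100 - 1*341)) = √(431088 + (-295/2 + (½)*(-568))) = √(431088 + (-295/2 - 284)) = √(431088 - 863/2) = √(861313/2) = √1722626/2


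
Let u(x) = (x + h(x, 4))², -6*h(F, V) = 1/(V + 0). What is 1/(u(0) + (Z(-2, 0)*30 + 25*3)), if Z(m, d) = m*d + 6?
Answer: 576/146881 ≈ 0.0039215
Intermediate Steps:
h(F, V) = -1/(6*V) (h(F, V) = -1/(6*(V + 0)) = -1/(6*V))
Z(m, d) = 6 + d*m (Z(m, d) = d*m + 6 = 6 + d*m)
u(x) = (-1/24 + x)² (u(x) = (x - ⅙/4)² = (x - ⅙*¼)² = (x - 1/24)² = (-1/24 + x)²)
1/(u(0) + (Z(-2, 0)*30 + 25*3)) = 1/((-1 + 24*0)²/576 + ((6 + 0*(-2))*30 + 25*3)) = 1/((-1 + 0)²/576 + ((6 + 0)*30 + 75)) = 1/((1/576)*(-1)² + (6*30 + 75)) = 1/((1/576)*1 + (180 + 75)) = 1/(1/576 + 255) = 1/(146881/576) = 576/146881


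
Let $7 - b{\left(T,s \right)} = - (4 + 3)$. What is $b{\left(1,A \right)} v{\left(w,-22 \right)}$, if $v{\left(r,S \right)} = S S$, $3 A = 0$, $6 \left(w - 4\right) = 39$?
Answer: $6776$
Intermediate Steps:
$w = \frac{21}{2}$ ($w = 4 + \frac{1}{6} \cdot 39 = 4 + \frac{13}{2} = \frac{21}{2} \approx 10.5$)
$A = 0$ ($A = \frac{1}{3} \cdot 0 = 0$)
$v{\left(r,S \right)} = S^{2}$
$b{\left(T,s \right)} = 14$ ($b{\left(T,s \right)} = 7 - - (4 + 3) = 7 - \left(-1\right) 7 = 7 - -7 = 7 + 7 = 14$)
$b{\left(1,A \right)} v{\left(w,-22 \right)} = 14 \left(-22\right)^{2} = 14 \cdot 484 = 6776$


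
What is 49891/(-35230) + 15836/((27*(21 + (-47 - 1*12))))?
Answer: -304545223/18072990 ≈ -16.851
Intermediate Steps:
49891/(-35230) + 15836/((27*(21 + (-47 - 1*12)))) = 49891*(-1/35230) + 15836/((27*(21 + (-47 - 12)))) = -49891/35230 + 15836/((27*(21 - 59))) = -49891/35230 + 15836/((27*(-38))) = -49891/35230 + 15836/(-1026) = -49891/35230 + 15836*(-1/1026) = -49891/35230 - 7918/513 = -304545223/18072990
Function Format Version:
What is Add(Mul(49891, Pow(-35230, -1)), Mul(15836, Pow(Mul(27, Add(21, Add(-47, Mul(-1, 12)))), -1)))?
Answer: Rational(-304545223, 18072990) ≈ -16.851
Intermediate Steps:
Add(Mul(49891, Pow(-35230, -1)), Mul(15836, Pow(Mul(27, Add(21, Add(-47, Mul(-1, 12)))), -1))) = Add(Mul(49891, Rational(-1, 35230)), Mul(15836, Pow(Mul(27, Add(21, Add(-47, -12))), -1))) = Add(Rational(-49891, 35230), Mul(15836, Pow(Mul(27, Add(21, -59)), -1))) = Add(Rational(-49891, 35230), Mul(15836, Pow(Mul(27, -38), -1))) = Add(Rational(-49891, 35230), Mul(15836, Pow(-1026, -1))) = Add(Rational(-49891, 35230), Mul(15836, Rational(-1, 1026))) = Add(Rational(-49891, 35230), Rational(-7918, 513)) = Rational(-304545223, 18072990)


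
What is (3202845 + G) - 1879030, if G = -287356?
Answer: 1036459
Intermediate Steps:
(3202845 + G) - 1879030 = (3202845 - 287356) - 1879030 = 2915489 - 1879030 = 1036459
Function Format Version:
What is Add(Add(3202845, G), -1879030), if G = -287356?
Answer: 1036459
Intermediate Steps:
Add(Add(3202845, G), -1879030) = Add(Add(3202845, -287356), -1879030) = Add(2915489, -1879030) = 1036459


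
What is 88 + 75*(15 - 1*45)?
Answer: -2162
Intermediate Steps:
88 + 75*(15 - 1*45) = 88 + 75*(15 - 45) = 88 + 75*(-30) = 88 - 2250 = -2162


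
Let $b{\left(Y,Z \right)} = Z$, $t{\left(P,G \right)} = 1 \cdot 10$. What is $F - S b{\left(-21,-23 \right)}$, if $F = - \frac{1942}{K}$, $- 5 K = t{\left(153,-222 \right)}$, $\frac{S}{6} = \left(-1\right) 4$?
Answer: $419$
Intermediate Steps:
$t{\left(P,G \right)} = 10$
$S = -24$ ($S = 6 \left(\left(-1\right) 4\right) = 6 \left(-4\right) = -24$)
$K = -2$ ($K = \left(- \frac{1}{5}\right) 10 = -2$)
$F = 971$ ($F = - \frac{1942}{-2} = \left(-1942\right) \left(- \frac{1}{2}\right) = 971$)
$F - S b{\left(-21,-23 \right)} = 971 - \left(-24\right) \left(-23\right) = 971 - 552 = 419$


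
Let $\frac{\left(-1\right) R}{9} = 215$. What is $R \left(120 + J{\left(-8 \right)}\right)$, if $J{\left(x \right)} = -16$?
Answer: $-201240$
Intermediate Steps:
$R = -1935$ ($R = \left(-9\right) 215 = -1935$)
$R \left(120 + J{\left(-8 \right)}\right) = - 1935 \left(120 - 16\right) = \left(-1935\right) 104 = -201240$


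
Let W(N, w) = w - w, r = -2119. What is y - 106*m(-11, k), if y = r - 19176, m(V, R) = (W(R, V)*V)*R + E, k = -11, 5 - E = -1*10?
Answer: -22885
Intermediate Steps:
W(N, w) = 0
E = 15 (E = 5 - (-1)*10 = 5 - 1*(-10) = 5 + 10 = 15)
m(V, R) = 15 (m(V, R) = (0*V)*R + 15 = 0*R + 15 = 0 + 15 = 15)
y = -21295 (y = -2119 - 19176 = -21295)
y - 106*m(-11, k) = -21295 - 106*15 = -21295 - 1*1590 = -21295 - 1590 = -22885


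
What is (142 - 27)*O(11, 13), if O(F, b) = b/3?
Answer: 1495/3 ≈ 498.33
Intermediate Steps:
O(F, b) = b/3 (O(F, b) = b*(⅓) = b/3)
(142 - 27)*O(11, 13) = (142 - 27)*((⅓)*13) = 115*(13/3) = 1495/3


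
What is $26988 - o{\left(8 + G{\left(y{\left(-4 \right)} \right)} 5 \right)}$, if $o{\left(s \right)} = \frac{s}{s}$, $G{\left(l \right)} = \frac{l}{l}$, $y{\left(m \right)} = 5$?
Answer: $26987$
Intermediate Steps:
$G{\left(l \right)} = 1$
$o{\left(s \right)} = 1$
$26988 - o{\left(8 + G{\left(y{\left(-4 \right)} \right)} 5 \right)} = 26988 - 1 = 26987$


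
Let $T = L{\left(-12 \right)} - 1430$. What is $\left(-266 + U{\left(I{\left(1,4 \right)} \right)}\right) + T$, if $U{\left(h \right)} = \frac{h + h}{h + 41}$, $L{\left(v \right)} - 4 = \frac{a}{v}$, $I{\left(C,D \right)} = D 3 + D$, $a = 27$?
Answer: $- \frac{386161}{228} \approx -1693.7$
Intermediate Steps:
$I{\left(C,D \right)} = 4 D$ ($I{\left(C,D \right)} = 3 D + D = 4 D$)
$L{\left(v \right)} = 4 + \frac{27}{v}$
$U{\left(h \right)} = \frac{2 h}{41 + h}$
$T = - \frac{5713}{4}$ ($T = \left(4 + \frac{27}{-12}\right) - 1430 = \left(4 + 27 \left(- \frac{1}{12}\right)\right) - 1430 = \left(4 - \frac{9}{4}\right) - 1430 = \frac{7}{4} - 1430 = - \frac{5713}{4} \approx -1428.3$)
$\left(-266 + U{\left(I{\left(1,4 \right)} \right)}\right) + T = \left(-266 + \frac{2 \cdot 4 \cdot 4}{41 + 4 \cdot 4}\right) - \frac{5713}{4} = \left(-266 + 2 \cdot 16 \frac{1}{41 + 16}\right) - \frac{5713}{4} = \left(-266 + 2 \cdot 16 \cdot \frac{1}{57}\right) - \frac{5713}{4} = \left(-266 + \frac{32}{57}\right) - \frac{5713}{4} = - \frac{15130}{57} - \frac{5713}{4} = - \frac{386161}{228}$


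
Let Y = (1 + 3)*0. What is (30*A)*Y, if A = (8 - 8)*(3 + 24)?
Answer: 0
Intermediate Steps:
Y = 0 (Y = 4*0 = 0)
A = 0 (A = 0*27 = 0)
(30*A)*Y = (30*0)*0 = 0*0 = 0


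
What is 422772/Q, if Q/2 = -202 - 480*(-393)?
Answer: 105693/94219 ≈ 1.1218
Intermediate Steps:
Q = 376876 (Q = 2*(-202 - 480*(-393)) = 2*(-202 + 188640) = 2*188438 = 376876)
422772/Q = 422772/376876 = 422772*(1/376876) = 105693/94219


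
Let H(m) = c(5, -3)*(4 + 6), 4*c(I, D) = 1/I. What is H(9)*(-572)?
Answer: -286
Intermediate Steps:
c(I, D) = 1/(4*I)
H(m) = 1/2 (H(m) = ((1/4)/5)*(4 + 6) = ((1/4)*(1/5))*10 = (1/20)*10 = 1/2)
H(9)*(-572) = (1/2)*(-572) = -286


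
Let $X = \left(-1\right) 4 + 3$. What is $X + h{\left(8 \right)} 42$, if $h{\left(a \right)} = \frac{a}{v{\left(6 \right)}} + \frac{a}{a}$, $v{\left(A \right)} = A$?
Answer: $97$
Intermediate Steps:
$X = -1$ ($X = -4 + 3 = -1$)
$h{\left(a \right)} = 1 + \frac{a}{6}$ ($h{\left(a \right)} = \frac{a}{6} + \frac{a}{a} = a \frac{1}{6} + 1 = \frac{a}{6} + 1 = 1 + \frac{a}{6}$)
$X + h{\left(8 \right)} 42 = -1 + \left(1 + \frac{1}{6} \cdot 8\right) 42 = -1 + \left(1 + \frac{4}{3}\right) 42 = -1 + \frac{7}{3} \cdot 42 = -1 + 98 = 97$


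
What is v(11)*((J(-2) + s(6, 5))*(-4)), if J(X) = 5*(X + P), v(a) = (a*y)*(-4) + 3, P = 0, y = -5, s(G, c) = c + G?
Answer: -892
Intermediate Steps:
s(G, c) = G + c
v(a) = 3 + 20*a (v(a) = (a*(-5))*(-4) + 3 = -5*a*(-4) + 3 = 20*a + 3 = 3 + 20*a)
J(X) = 5*X (J(X) = 5*(X + 0) = 5*X)
v(11)*((J(-2) + s(6, 5))*(-4)) = (3 + 20*11)*((5*(-2) + (6 + 5))*(-4)) = (3 + 220)*((-10 + 11)*(-4)) = 223*(1*(-4)) = 223*(-4) = -892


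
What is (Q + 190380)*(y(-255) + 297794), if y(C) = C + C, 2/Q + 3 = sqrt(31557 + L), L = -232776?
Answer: 949073884141838/16769 - 148642*I*sqrt(201219)/50307 ≈ 5.6597e+10 - 1325.4*I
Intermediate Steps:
Q = 2/(-3 + I*sqrt(201219)) (Q = 2/(-3 + sqrt(31557 - 232776)) = 2/(-3 + sqrt(-201219)) = 2/(-3 + I*sqrt(201219)) ≈ -2.9817e-5 - 0.0044584*I)
y(C) = 2*C
(Q + 190380)*(y(-255) + 297794) = ((-1/33538 - I*sqrt(201219)/100614) + 190380)*(2*(-255) + 297794) = (6384964439/33538 - I*sqrt(201219)/100614)*(-510 + 297794) = (6384964439/33538 - I*sqrt(201219)/100614)*297284 = 949073884141838/16769 - 148642*I*sqrt(201219)/50307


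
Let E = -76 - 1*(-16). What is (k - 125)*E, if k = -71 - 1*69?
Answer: 15900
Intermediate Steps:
k = -140 (k = -71 - 69 = -140)
E = -60 (E = -76 + 16 = -60)
(k - 125)*E = (-140 - 125)*(-60) = -265*(-60) = 15900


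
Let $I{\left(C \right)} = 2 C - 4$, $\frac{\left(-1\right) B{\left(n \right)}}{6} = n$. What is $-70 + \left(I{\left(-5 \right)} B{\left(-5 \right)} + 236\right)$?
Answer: $-254$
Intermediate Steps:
$B{\left(n \right)} = - 6 n$
$I{\left(C \right)} = -4 + 2 C$
$-70 + \left(I{\left(-5 \right)} B{\left(-5 \right)} + 236\right) = -70 + \left(\left(-4 + 2 \left(-5\right)\right) \left(\left(-6\right) \left(-5\right)\right) + 236\right) = -70 + \left(\left(-4 - 10\right) 30 + 236\right) = -70 + \left(\left(-14\right) 30 + 236\right) = -70 + \left(-420 + 236\right) = -70 - 184 = -254$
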